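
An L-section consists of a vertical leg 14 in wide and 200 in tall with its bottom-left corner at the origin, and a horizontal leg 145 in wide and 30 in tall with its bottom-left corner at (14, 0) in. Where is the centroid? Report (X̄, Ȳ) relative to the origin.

vertical leg: A = 14 × 200 = 2800.00, centroid at (7.00, 100.00).
horizontal leg: A = 145 × 30 = 4350.00, centroid at (86.50, 15.00).
ΣA = 7150.00 in²
ΣAX̄ = (2800.00)(7.00) + (4350.00)(86.50) = 395875.00 in³
ΣAȲ = (2800.00)(100.00) + (4350.00)(15.00) = 345250.00 in³
X̄ = 395875.00 / 7150.00 = 55.37 in
Ȳ = 345250.00 / 7150.00 = 48.29 in

X̄ = 55.37 in, Ȳ = 48.29 in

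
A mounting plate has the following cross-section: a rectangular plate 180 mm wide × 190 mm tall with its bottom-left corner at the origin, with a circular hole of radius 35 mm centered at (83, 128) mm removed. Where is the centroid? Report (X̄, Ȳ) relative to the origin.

plate: A = 180 × 190 = 34200.00, centroid at (90.00, 95.00).
hole: A = −π·35² = -3848.45, centroid at (83.00, 128.00).
ΣA = 30351.55 mm²
ΣAX̄ = (34200.00)(90.00) + (-3848.45)(83.00) = 2758578.57 mm³
ΣAȲ = (34200.00)(95.00) + (-3848.45)(128.00) = 2756398.27 mm³
X̄ = 2758578.57 / 30351.55 = 90.89 mm
Ȳ = 2756398.27 / 30351.55 = 90.82 mm

X̄ = 90.89 mm, Ȳ = 90.82 mm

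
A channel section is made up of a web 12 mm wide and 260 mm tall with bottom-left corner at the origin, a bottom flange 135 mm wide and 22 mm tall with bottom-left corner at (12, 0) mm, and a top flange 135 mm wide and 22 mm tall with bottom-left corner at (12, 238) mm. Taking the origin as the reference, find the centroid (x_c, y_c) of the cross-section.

web: A = 12 × 260 = 3120.00, centroid at (6.00, 130.00).
bottom flange: A = 135 × 22 = 2970.00, centroid at (79.50, 11.00).
top flange: A = 135 × 22 = 2970.00, centroid at (79.50, 249.00).
ΣA = 9060.00 mm²
ΣAx_c = (3120.00)(6.00) + (2970.00)(79.50) + (2970.00)(79.50) = 490950.00 mm³
ΣAy_c = (3120.00)(130.00) + (2970.00)(11.00) + (2970.00)(249.00) = 1177800.00 mm³
x_c = 490950.00 / 9060.00 = 54.19 mm
y_c = 1177800.00 / 9060.00 = 130.00 mm

x_c = 54.19 mm, y_c = 130.00 mm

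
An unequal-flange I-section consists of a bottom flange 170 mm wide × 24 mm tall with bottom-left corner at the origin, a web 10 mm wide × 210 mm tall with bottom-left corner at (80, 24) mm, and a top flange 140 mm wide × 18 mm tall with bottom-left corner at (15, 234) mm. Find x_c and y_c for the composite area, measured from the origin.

x_c = 85.00 mm, y_c = 107.15 mm

bottom flange: A = 170 × 24 = 4080.00, centroid at (85.00, 12.00).
web: A = 10 × 210 = 2100.00, centroid at (85.00, 129.00).
top flange: A = 140 × 18 = 2520.00, centroid at (85.00, 243.00).
ΣA = 8700.00 mm², ΣAx_c = 739500.00 mm³, ΣAy_c = 932220.00 mm³.
x_c = 739500.00/8700.00 = 85.00 mm; y_c = 932220.00/8700.00 = 107.15 mm.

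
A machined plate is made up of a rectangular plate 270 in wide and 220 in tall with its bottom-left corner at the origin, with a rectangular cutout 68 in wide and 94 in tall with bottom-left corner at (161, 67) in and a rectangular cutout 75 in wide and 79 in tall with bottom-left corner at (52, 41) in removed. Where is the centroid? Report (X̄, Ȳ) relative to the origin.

plate: A = 270 × 220 = 59400.00, centroid at (135.00, 110.00).
hole 1: A = −(68 × 94) = -6392.00, centroid at (195.00, 114.00).
hole 2: A = −(75 × 79) = -5925.00, centroid at (89.50, 80.50).
ΣA = 47083.00 in², ΣAX̄ = 6242272.50 in³, ΣAȲ = 5328349.50 in³.
X̄ = 6242272.50/47083.00 = 132.58 in; Ȳ = 5328349.50/47083.00 = 113.17 in.

X̄ = 132.58 in, Ȳ = 113.17 in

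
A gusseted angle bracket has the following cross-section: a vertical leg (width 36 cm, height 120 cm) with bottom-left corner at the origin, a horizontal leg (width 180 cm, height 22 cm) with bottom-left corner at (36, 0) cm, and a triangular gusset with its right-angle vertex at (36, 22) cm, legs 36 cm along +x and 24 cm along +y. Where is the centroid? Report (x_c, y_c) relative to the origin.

x_c = 68.58 cm, y_c = 36.24 cm

Part | A | x̄ᵢ | ȳᵢ | A·x̄ᵢ | A·ȳᵢ
vertical leg | 4320.00 | 18.00 | 60.00 | 77760.00 | 259200.00
horizontal leg | 3960.00 | 126.00 | 11.00 | 498960.00 | 43560.00
gusset | 432.00 | 48.00 | 30.00 | 20736.00 | 12960.00
Σ | 8712.00 |  |  | 597456.00 | 315720.00
x_c = 597456.00 / 8712.00 = 68.58 cm
y_c = 315720.00 / 8712.00 = 36.24 cm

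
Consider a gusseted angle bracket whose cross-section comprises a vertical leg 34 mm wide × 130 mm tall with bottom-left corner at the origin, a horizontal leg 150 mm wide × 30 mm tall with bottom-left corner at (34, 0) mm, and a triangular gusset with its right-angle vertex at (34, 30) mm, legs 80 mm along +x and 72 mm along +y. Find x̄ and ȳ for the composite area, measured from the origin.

x̄ = 62.74 mm, ȳ = 43.25 mm

Part | A | x̄ᵢ | ȳᵢ | A·x̄ᵢ | A·ȳᵢ
vertical leg | 4420.00 | 17.00 | 65.00 | 75140.00 | 287300.00
horizontal leg | 4500.00 | 109.00 | 15.00 | 490500.00 | 67500.00
gusset | 2880.00 | 60.67 | 54.00 | 174720.00 | 155520.00
Σ | 11800.00 |  |  | 740360.00 | 510320.00
x̄ = 740360.00 / 11800.00 = 62.74 mm
ȳ = 510320.00 / 11800.00 = 43.25 mm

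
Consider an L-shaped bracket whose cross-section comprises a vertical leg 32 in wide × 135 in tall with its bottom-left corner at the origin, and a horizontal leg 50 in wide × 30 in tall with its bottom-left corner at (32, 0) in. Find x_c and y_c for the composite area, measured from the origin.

vertical leg: A = 32 × 135 = 4320.00, centroid at (16.00, 67.50).
horizontal leg: A = 50 × 30 = 1500.00, centroid at (57.00, 15.00).
ΣA = 5820.00 in², ΣAx_c = 154620.00 in³, ΣAy_c = 314100.00 in³.
x_c = 154620.00/5820.00 = 26.57 in; y_c = 314100.00/5820.00 = 53.97 in.

x_c = 26.57 in, y_c = 53.97 in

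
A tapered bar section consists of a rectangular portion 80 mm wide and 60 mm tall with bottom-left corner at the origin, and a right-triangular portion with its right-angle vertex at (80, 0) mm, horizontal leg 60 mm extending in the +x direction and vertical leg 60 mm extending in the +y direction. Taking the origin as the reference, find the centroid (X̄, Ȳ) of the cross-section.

X̄ = 56.36 mm, Ȳ = 27.27 mm

rectangular portion: A = 80 × 60 = 4800.00, centroid at (40.00, 30.00).
triangular portion: A = ½·60·60 = 1800.00, centroid at (100.00, 20.00).
ΣA = 6600.00 mm²
ΣAX̄ = (4800.00)(40.00) + (1800.00)(100.00) = 372000.00 mm³
ΣAȲ = (4800.00)(30.00) + (1800.00)(20.00) = 180000.00 mm³
X̄ = 372000.00 / 6600.00 = 56.36 mm
Ȳ = 180000.00 / 6600.00 = 27.27 mm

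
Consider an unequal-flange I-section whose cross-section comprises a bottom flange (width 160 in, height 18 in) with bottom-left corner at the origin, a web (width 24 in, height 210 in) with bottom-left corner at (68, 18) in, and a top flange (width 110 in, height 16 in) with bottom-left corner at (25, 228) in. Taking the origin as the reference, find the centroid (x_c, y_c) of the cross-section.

bottom flange: A = 160 × 18 = 2880.00, centroid at (80.00, 9.00).
web: A = 24 × 210 = 5040.00, centroid at (80.00, 123.00).
top flange: A = 110 × 16 = 1760.00, centroid at (80.00, 236.00).
ΣA = 9680.00 in²
ΣAx_c = (2880.00)(80.00) + (5040.00)(80.00) + (1760.00)(80.00) = 774400.00 in³
ΣAy_c = (2880.00)(9.00) + (5040.00)(123.00) + (1760.00)(236.00) = 1061200.00 in³
x_c = 774400.00 / 9680.00 = 80.00 in
y_c = 1061200.00 / 9680.00 = 109.63 in

x_c = 80.00 in, y_c = 109.63 in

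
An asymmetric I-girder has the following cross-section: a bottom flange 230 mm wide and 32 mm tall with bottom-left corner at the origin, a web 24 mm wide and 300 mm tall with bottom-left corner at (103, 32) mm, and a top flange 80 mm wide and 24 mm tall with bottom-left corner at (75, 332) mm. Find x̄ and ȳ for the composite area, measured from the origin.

x̄ = 115.00 mm, ȳ = 126.74 mm

bottom flange: A = 230 × 32 = 7360.00, centroid at (115.00, 16.00).
web: A = 24 × 300 = 7200.00, centroid at (115.00, 182.00).
top flange: A = 80 × 24 = 1920.00, centroid at (115.00, 344.00).
ΣA = 16480.00 mm²
ΣAx̄ = (7360.00)(115.00) + (7200.00)(115.00) + (1920.00)(115.00) = 1895200.00 mm³
ΣAȳ = (7360.00)(16.00) + (7200.00)(182.00) + (1920.00)(344.00) = 2088640.00 mm³
x̄ = 1895200.00 / 16480.00 = 115.00 mm
ȳ = 2088640.00 / 16480.00 = 126.74 mm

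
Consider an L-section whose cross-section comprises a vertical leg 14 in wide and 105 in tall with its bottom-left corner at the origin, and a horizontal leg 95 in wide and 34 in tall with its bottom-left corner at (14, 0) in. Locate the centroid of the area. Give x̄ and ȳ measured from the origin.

x̄ = 44.45 in, ȳ = 28.10 in

vertical leg: A = 14 × 105 = 1470.00, centroid at (7.00, 52.50).
horizontal leg: A = 95 × 34 = 3230.00, centroid at (61.50, 17.00).
ΣA = 4700.00 in²
ΣAx̄ = (1470.00)(7.00) + (3230.00)(61.50) = 208935.00 in³
ΣAȳ = (1470.00)(52.50) + (3230.00)(17.00) = 132085.00 in³
x̄ = 208935.00 / 4700.00 = 44.45 in
ȳ = 132085.00 / 4700.00 = 28.10 in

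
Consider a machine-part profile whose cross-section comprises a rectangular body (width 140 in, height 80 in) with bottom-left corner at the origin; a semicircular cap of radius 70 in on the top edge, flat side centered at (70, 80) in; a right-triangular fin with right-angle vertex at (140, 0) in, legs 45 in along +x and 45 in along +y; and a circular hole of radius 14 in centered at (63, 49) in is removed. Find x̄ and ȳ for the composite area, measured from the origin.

x̄ = 74.68 in, ȳ = 66.21 in

Part | A | x̄ᵢ | ȳᵢ | A·x̄ᵢ | A·ȳᵢ
rectangular body | 11200.00 | 70.00 | 40.00 | 784000.00 | 448000.00
semicircular top | 7696.90 | 70.00 | 109.71 | 538783.14 | 844418.83
triangular fin | 1012.50 | 155.00 | 15.00 | 156937.50 | 15187.50
hole | -615.75 | 63.00 | 49.00 | -38792.39 | -30171.86
Σ | 19293.65 |  |  | 1440928.25 | 1277434.47
x̄ = 1440928.25 / 19293.65 = 74.68 in
ȳ = 1277434.47 / 19293.65 = 66.21 in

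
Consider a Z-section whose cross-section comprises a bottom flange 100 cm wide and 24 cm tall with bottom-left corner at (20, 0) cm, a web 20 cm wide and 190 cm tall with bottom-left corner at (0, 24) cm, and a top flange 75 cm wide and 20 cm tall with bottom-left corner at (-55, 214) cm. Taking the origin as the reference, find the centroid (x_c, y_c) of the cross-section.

bottom flange: A = 100 × 24 = 2400.00, centroid at (70.00, 12.00).
web: A = 20 × 190 = 3800.00, centroid at (10.00, 119.00).
top flange: A = 75 × 20 = 1500.00, centroid at (-17.50, 224.00).
ΣA = 7700.00 cm²
ΣAx_c = (2400.00)(70.00) + (3800.00)(10.00) + (1500.00)(-17.50) = 179750.00 cm³
ΣAy_c = (2400.00)(12.00) + (3800.00)(119.00) + (1500.00)(224.00) = 817000.00 cm³
x_c = 179750.00 / 7700.00 = 23.34 cm
y_c = 817000.00 / 7700.00 = 106.10 cm

x_c = 23.34 cm, y_c = 106.10 cm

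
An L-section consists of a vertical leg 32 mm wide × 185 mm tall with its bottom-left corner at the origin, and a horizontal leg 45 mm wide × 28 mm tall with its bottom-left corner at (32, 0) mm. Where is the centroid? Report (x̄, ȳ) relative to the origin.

x̄ = 22.76 mm, ȳ = 78.72 mm

Part | A | x̄ᵢ | ȳᵢ | A·x̄ᵢ | A·ȳᵢ
vertical leg | 5920.00 | 16.00 | 92.50 | 94720.00 | 547600.00
horizontal leg | 1260.00 | 54.50 | 14.00 | 68670.00 | 17640.00
Σ | 7180.00 |  |  | 163390.00 | 565240.00
x̄ = 163390.00 / 7180.00 = 22.76 mm
ȳ = 565240.00 / 7180.00 = 78.72 mm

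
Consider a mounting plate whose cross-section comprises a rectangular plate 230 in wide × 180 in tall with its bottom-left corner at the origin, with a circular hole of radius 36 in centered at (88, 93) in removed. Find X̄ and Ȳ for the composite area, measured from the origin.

X̄ = 117.94 in, Ȳ = 89.67 in

plate: A = 230 × 180 = 41400.00, centroid at (115.00, 90.00).
hole: A = −π·36² = -4071.50, centroid at (88.00, 93.00).
ΣA = 37328.50 in², ΣAX̄ = 4402707.64 in³, ΣAȲ = 3347350.12 in³.
X̄ = 4402707.64/37328.50 = 117.94 in; Ȳ = 3347350.12/37328.50 = 89.67 in.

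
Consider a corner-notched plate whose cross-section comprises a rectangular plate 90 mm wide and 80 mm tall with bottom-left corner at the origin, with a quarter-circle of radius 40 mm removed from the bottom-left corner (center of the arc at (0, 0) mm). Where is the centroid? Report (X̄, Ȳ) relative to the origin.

X̄ = 50.93 mm, Ȳ = 44.87 mm

plate: A = 90 × 80 = 7200.00, centroid at (45.00, 40.00).
removed quarter-circle: A = −¼π·40² = -1256.64, centroid at (16.98, 16.98).
ΣA = 5943.36 mm², ΣAX̄ = 302666.67 mm³, ΣAȲ = 266666.67 mm³.
X̄ = 302666.67/5943.36 = 50.93 mm; Ȳ = 266666.67/5943.36 = 44.87 mm.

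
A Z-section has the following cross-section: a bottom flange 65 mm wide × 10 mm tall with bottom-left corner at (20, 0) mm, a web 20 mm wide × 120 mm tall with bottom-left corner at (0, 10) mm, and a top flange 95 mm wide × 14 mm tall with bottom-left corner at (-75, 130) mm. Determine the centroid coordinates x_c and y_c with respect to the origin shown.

x_c = 4.92 mm, y_c = 80.70 mm

bottom flange: A = 65 × 10 = 650.00, centroid at (52.50, 5.00).
web: A = 20 × 120 = 2400.00, centroid at (10.00, 70.00).
top flange: A = 95 × 14 = 1330.00, centroid at (-27.50, 137.00).
ΣA = 4380.00 mm²
ΣAx_c = (650.00)(52.50) + (2400.00)(10.00) + (1330.00)(-27.50) = 21550.00 mm³
ΣAy_c = (650.00)(5.00) + (2400.00)(70.00) + (1330.00)(137.00) = 353460.00 mm³
x_c = 21550.00 / 4380.00 = 4.92 mm
y_c = 353460.00 / 4380.00 = 80.70 mm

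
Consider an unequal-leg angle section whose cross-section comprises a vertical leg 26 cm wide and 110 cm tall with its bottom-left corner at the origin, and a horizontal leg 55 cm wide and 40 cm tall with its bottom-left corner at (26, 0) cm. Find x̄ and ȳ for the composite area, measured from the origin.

x̄ = 30.61 cm, ȳ = 39.78 cm

vertical leg: A = 26 × 110 = 2860.00, centroid at (13.00, 55.00).
horizontal leg: A = 55 × 40 = 2200.00, centroid at (53.50, 20.00).
ΣA = 5060.00 cm²
ΣAx̄ = (2860.00)(13.00) + (2200.00)(53.50) = 154880.00 cm³
ΣAȳ = (2860.00)(55.00) + (2200.00)(20.00) = 201300.00 cm³
x̄ = 154880.00 / 5060.00 = 30.61 cm
ȳ = 201300.00 / 5060.00 = 39.78 cm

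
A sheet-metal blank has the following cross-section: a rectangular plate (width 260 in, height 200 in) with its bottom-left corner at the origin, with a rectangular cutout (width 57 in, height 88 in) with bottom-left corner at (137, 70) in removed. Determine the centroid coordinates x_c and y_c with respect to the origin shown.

x_c = 126.21 in, y_c = 98.51 in

plate: A = 260 × 200 = 52000.00, centroid at (130.00, 100.00).
hole: A = −(57 × 88) = -5016.00, centroid at (165.50, 114.00).
ΣA = 46984.00 in², ΣAx_c = 5929852.00 in³, ΣAy_c = 4628176.00 in³.
x_c = 5929852.00/46984.00 = 126.21 in; y_c = 4628176.00/46984.00 = 98.51 in.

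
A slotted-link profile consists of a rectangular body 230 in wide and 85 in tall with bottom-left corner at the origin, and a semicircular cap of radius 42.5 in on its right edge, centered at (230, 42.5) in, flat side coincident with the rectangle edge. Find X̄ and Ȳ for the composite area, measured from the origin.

X̄ = 131.86 in, Ȳ = 42.50 in

Part | A | x̄ᵢ | ȳᵢ | A·x̄ᵢ | A·ȳᵢ
rectangular body | 19550.00 | 115.00 | 42.50 | 2248250.00 | 830875.00
semicircular end | 2837.25 | 248.04 | 42.50 | 703744.78 | 120583.16
Σ | 22387.25 |  |  | 2951994.78 | 951458.16
X̄ = 2951994.78 / 22387.25 = 131.86 in
Ȳ = 951458.16 / 22387.25 = 42.50 in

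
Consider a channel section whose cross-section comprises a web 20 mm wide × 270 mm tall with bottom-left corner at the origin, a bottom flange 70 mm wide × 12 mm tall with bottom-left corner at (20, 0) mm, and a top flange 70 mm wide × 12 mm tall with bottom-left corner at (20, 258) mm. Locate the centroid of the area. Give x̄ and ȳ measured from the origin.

x̄ = 20.68 mm, ȳ = 135.00 mm

web: A = 20 × 270 = 5400.00, centroid at (10.00, 135.00).
bottom flange: A = 70 × 12 = 840.00, centroid at (55.00, 6.00).
top flange: A = 70 × 12 = 840.00, centroid at (55.00, 264.00).
ΣA = 7080.00 mm², ΣAx̄ = 146400.00 mm³, ΣAȳ = 955800.00 mm³.
x̄ = 146400.00/7080.00 = 20.68 mm; ȳ = 955800.00/7080.00 = 135.00 mm.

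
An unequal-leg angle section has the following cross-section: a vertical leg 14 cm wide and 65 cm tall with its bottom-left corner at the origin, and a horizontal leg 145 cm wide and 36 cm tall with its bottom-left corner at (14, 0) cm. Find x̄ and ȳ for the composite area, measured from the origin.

vertical leg: A = 14 × 65 = 910.00, centroid at (7.00, 32.50).
horizontal leg: A = 145 × 36 = 5220.00, centroid at (86.50, 18.00).
ΣA = 6130.00 cm²
ΣAx̄ = (910.00)(7.00) + (5220.00)(86.50) = 457900.00 cm³
ΣAȳ = (910.00)(32.50) + (5220.00)(18.00) = 123535.00 cm³
x̄ = 457900.00 / 6130.00 = 74.70 cm
ȳ = 123535.00 / 6130.00 = 20.15 cm

x̄ = 74.70 cm, ȳ = 20.15 cm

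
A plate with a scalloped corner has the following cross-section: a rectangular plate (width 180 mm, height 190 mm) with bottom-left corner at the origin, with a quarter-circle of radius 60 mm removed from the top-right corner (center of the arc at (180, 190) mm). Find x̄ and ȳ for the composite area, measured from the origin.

x̄ = 84.18 mm, ȳ = 88.73 mm

plate: A = 180 × 190 = 34200.00, centroid at (90.00, 95.00).
removed quarter-circle: A = −¼π·60² = -2827.43, centroid at (154.54, 164.54).
ΣA = 31372.57 mm², ΣAx̄ = 2641061.99 mm³, ΣAȳ = 2783787.66 mm³.
x̄ = 2641061.99/31372.57 = 84.18 mm; ȳ = 2783787.66/31372.57 = 88.73 mm.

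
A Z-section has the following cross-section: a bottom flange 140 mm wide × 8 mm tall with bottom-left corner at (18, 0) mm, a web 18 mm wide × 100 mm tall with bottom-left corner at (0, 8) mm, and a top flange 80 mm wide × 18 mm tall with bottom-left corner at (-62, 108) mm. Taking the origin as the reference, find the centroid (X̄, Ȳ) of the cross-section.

X̄ = 19.06 mm, Ȳ = 63.61 mm

Part | A | x̄ᵢ | ȳᵢ | A·x̄ᵢ | A·ȳᵢ
bottom flange | 1120.00 | 88.00 | 4.00 | 98560.00 | 4480.00
web | 1800.00 | 9.00 | 58.00 | 16200.00 | 104400.00
top flange | 1440.00 | -22.00 | 117.00 | -31680.00 | 168480.00
Σ | 4360.00 |  |  | 83080.00 | 277360.00
X̄ = 83080.00 / 4360.00 = 19.06 mm
Ȳ = 277360.00 / 4360.00 = 63.61 mm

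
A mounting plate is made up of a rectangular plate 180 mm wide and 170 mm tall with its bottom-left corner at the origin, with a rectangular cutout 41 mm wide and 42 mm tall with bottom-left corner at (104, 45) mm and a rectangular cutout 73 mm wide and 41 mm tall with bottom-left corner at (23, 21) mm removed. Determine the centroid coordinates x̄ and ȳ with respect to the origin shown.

x̄ = 91.23 mm, ȳ = 91.29 mm

Part | A | x̄ᵢ | ȳᵢ | A·x̄ᵢ | A·ȳᵢ
plate | 30600.00 | 90.00 | 85.00 | 2754000.00 | 2601000.00
hole 1 | -1722.00 | 124.50 | 66.00 | -214389.00 | -113652.00
hole 2 | -2993.00 | 59.50 | 41.50 | -178083.50 | -124209.50
Σ | 25885.00 |  |  | 2361527.50 | 2363138.50
x̄ = 2361527.50 / 25885.00 = 91.23 mm
ȳ = 2363138.50 / 25885.00 = 91.29 mm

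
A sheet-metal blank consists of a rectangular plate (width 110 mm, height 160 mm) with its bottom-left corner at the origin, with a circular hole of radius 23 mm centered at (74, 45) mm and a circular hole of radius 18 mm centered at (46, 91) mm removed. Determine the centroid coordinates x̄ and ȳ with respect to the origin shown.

x̄ = 53.50 mm, ȳ = 83.15 mm

Part | A | x̄ᵢ | ȳᵢ | A·x̄ᵢ | A·ȳᵢ
plate | 17600.00 | 55.00 | 80.00 | 968000.00 | 1408000.00
hole 1 | -1661.90 | 74.00 | 45.00 | -122980.79 | -74785.61
hole 2 | -1017.88 | 46.00 | 91.00 | -46822.30 | -92626.72
Σ | 14920.22 |  |  | 798196.92 | 1240587.67
x̄ = 798196.92 / 14920.22 = 53.50 mm
ȳ = 1240587.67 / 14920.22 = 83.15 mm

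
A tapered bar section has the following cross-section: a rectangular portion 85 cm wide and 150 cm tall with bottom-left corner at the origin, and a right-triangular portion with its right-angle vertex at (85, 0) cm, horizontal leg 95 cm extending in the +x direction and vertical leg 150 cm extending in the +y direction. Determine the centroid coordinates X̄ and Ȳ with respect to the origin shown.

X̄ = 69.09 cm, Ȳ = 66.04 cm

rectangular portion: A = 85 × 150 = 12750.00, centroid at (42.50, 75.00).
triangular portion: A = ½·95·150 = 7125.00, centroid at (116.67, 50.00).
ΣA = 19875.00 cm², ΣAX̄ = 1373125.00 cm³, ΣAȲ = 1312500.00 cm³.
X̄ = 1373125.00/19875.00 = 69.09 cm; Ȳ = 1312500.00/19875.00 = 66.04 cm.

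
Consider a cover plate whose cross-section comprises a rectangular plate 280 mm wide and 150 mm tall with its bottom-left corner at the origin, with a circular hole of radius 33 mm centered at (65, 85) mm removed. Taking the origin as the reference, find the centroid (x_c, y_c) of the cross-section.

Part | A | x̄ᵢ | ȳᵢ | A·x̄ᵢ | A·ȳᵢ
plate | 42000.00 | 140.00 | 75.00 | 5880000.00 | 3150000.00
hole | -3421.19 | 65.00 | 85.00 | -222377.64 | -290801.52
Σ | 38578.81 |  |  | 5657622.36 | 2859198.48
x_c = 5657622.36 / 38578.81 = 146.65 mm
y_c = 2859198.48 / 38578.81 = 74.11 mm

x_c = 146.65 mm, y_c = 74.11 mm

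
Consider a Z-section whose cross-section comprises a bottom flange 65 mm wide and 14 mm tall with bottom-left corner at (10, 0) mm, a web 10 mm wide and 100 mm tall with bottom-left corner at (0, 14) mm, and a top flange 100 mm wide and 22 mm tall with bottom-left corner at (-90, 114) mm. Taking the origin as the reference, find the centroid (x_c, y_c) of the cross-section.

x_c = -10.78 mm, y_c = 84.03 mm

bottom flange: A = 65 × 14 = 910.00, centroid at (42.50, 7.00).
web: A = 10 × 100 = 1000.00, centroid at (5.00, 64.00).
top flange: A = 100 × 22 = 2200.00, centroid at (-40.00, 125.00).
ΣA = 4110.00 mm²
ΣAx_c = (910.00)(42.50) + (1000.00)(5.00) + (2200.00)(-40.00) = -44325.00 mm³
ΣAy_c = (910.00)(7.00) + (1000.00)(64.00) + (2200.00)(125.00) = 345370.00 mm³
x_c = -44325.00 / 4110.00 = -10.78 mm
y_c = 345370.00 / 4110.00 = 84.03 mm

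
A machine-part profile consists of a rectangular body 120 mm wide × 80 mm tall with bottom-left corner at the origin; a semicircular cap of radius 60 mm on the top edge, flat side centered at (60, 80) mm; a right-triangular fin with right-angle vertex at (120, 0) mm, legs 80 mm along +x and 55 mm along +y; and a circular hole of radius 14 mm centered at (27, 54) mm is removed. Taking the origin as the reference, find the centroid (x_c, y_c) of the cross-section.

x_c = 72.53 mm, y_c = 58.64 mm

Part | A | x̄ᵢ | ȳᵢ | A·x̄ᵢ | A·ȳᵢ
rectangular body | 9600.00 | 60.00 | 40.00 | 576000.00 | 384000.00
semicircular top | 5654.87 | 60.00 | 105.46 | 339292.01 | 596389.34
triangular fin | 2200.00 | 146.67 | 18.33 | 322666.67 | 40333.33
hole | -615.75 | 27.00 | 54.00 | -16625.31 | -33250.62
Σ | 16839.11 |  |  | 1221333.36 | 987472.06
x_c = 1221333.36 / 16839.11 = 72.53 mm
y_c = 987472.06 / 16839.11 = 58.64 mm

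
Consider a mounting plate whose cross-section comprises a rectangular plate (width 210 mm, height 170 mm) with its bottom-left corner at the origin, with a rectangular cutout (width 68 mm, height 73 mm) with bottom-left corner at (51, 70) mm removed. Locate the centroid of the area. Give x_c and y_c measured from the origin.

x_c = 108.23 mm, y_c = 81.53 mm

Part | A | x̄ᵢ | ȳᵢ | A·x̄ᵢ | A·ȳᵢ
plate | 35700.00 | 105.00 | 85.00 | 3748500.00 | 3034500.00
hole | -4964.00 | 85.00 | 106.50 | -421940.00 | -528666.00
Σ | 30736.00 |  |  | 3326560.00 | 2505834.00
x_c = 3326560.00 / 30736.00 = 108.23 mm
y_c = 2505834.00 / 30736.00 = 81.53 mm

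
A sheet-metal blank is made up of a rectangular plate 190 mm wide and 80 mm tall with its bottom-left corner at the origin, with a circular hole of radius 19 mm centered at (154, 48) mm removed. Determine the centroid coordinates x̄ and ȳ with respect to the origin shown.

plate: A = 190 × 80 = 15200.00, centroid at (95.00, 40.00).
hole: A = −π·19² = -1134.11, centroid at (154.00, 48.00).
ΣA = 14065.89 mm²
ΣAx̄ = (15200.00)(95.00) + (-1134.11)(154.00) = 1269346.30 mm³
ΣAȳ = (15200.00)(40.00) + (-1134.11)(48.00) = 553562.48 mm³
x̄ = 1269346.30 / 14065.89 = 90.24 mm
ȳ = 553562.48 / 14065.89 = 39.35 mm

x̄ = 90.24 mm, ȳ = 39.35 mm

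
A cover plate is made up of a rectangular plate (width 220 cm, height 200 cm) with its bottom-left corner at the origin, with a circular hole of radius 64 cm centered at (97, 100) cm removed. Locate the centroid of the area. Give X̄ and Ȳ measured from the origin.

X̄ = 115.37 cm, Ȳ = 100.00 cm

Part | A | x̄ᵢ | ȳᵢ | A·x̄ᵢ | A·ȳᵢ
plate | 44000.00 | 110.00 | 100.00 | 4840000.00 | 4400000.00
hole | -12867.96 | 97.00 | 100.00 | -1248192.46 | -1286796.35
Σ | 31132.04 |  |  | 3591807.54 | 3113203.65
X̄ = 3591807.54 / 31132.04 = 115.37 cm
Ȳ = 3113203.65 / 31132.04 = 100.00 cm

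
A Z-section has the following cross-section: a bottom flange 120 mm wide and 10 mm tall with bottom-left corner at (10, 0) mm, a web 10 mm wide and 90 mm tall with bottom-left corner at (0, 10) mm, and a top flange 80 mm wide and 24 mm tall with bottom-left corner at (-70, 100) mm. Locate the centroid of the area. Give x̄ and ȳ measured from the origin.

x̄ = 7.69 mm, ȳ = 67.30 mm

bottom flange: A = 120 × 10 = 1200.00, centroid at (70.00, 5.00).
web: A = 10 × 90 = 900.00, centroid at (5.00, 55.00).
top flange: A = 80 × 24 = 1920.00, centroid at (-30.00, 112.00).
ΣA = 4020.00 mm²
ΣAx̄ = (1200.00)(70.00) + (900.00)(5.00) + (1920.00)(-30.00) = 30900.00 mm³
ΣAȳ = (1200.00)(5.00) + (900.00)(55.00) + (1920.00)(112.00) = 270540.00 mm³
x̄ = 30900.00 / 4020.00 = 7.69 mm
ȳ = 270540.00 / 4020.00 = 67.30 mm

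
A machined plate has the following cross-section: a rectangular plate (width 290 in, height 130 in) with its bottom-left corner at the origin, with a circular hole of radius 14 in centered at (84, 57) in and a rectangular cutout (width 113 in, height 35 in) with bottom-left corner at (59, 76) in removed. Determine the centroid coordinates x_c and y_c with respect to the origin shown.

plate: A = 290 × 130 = 37700.00, centroid at (145.00, 65.00).
hole 1: A = −π·14² = -615.75, centroid at (84.00, 57.00).
hole 2: A = −(113 × 35) = -3955.00, centroid at (115.50, 93.50).
ΣA = 33129.25 in², ΣAx_c = 4957974.32 in³, ΣAy_c = 2045609.63 in³.
x_c = 4957974.32/33129.25 = 149.66 in; y_c = 2045609.63/33129.25 = 61.75 in.

x_c = 149.66 in, y_c = 61.75 in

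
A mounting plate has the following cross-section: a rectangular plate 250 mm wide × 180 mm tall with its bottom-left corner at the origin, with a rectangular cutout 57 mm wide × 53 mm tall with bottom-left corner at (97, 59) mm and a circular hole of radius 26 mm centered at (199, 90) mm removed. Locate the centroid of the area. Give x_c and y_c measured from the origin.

plate: A = 250 × 180 = 45000.00, centroid at (125.00, 90.00).
hole 1: A = −(57 × 53) = -3021.00, centroid at (125.50, 85.50).
hole 2: A = −π·26² = -2123.72, centroid at (199.00, 90.00).
ΣA = 39855.28 mm²
ΣAx_c = (45000.00)(125.00) + (-3021.00)(125.50) + (-2123.72)(199.00) = 4823244.89 mm³
ΣAy_c = (45000.00)(90.00) + (-3021.00)(85.50) + (-2123.72)(90.00) = 3600570.00 mm³
x_c = 4823244.89 / 39855.28 = 121.02 mm
y_c = 3600570.00 / 39855.28 = 90.34 mm

x_c = 121.02 mm, y_c = 90.34 mm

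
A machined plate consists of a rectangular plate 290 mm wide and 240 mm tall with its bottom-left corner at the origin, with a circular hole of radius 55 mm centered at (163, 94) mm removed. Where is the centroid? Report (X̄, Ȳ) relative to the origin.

Part | A | x̄ᵢ | ȳᵢ | A·x̄ᵢ | A·ȳᵢ
plate | 69600.00 | 145.00 | 120.00 | 10092000.00 | 8352000.00
hole | -9503.32 | 163.00 | 94.00 | -1549040.80 | -893311.87
Σ | 60096.68 |  |  | 8542959.20 | 7458688.13
X̄ = 8542959.20 / 60096.68 = 142.15 mm
Ȳ = 7458688.13 / 60096.68 = 124.11 mm

X̄ = 142.15 mm, Ȳ = 124.11 mm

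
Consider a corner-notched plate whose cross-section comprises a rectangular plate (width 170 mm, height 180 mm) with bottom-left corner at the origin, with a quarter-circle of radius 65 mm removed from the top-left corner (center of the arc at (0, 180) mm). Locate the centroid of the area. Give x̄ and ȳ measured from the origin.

plate: A = 170 × 180 = 30600.00, centroid at (85.00, 90.00).
removed quarter-circle: A = −¼π·65² = -3318.31, centroid at (27.59, 152.41).
ΣA = 27281.69 mm², ΣAx̄ = 2509458.33 mm³, ΣAȳ = 2248246.36 mm³.
x̄ = 2509458.33/27281.69 = 91.98 mm; ȳ = 2248246.36/27281.69 = 82.41 mm.

x̄ = 91.98 mm, ȳ = 82.41 mm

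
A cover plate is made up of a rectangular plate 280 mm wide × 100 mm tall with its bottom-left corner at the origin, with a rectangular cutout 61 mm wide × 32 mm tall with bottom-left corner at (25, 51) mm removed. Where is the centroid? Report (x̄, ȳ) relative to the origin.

x̄ = 146.33 mm, ȳ = 48.73 mm

plate: A = 280 × 100 = 28000.00, centroid at (140.00, 50.00).
hole: A = −(61 × 32) = -1952.00, centroid at (55.50, 67.00).
ΣA = 26048.00 mm²
ΣAx̄ = (28000.00)(140.00) + (-1952.00)(55.50) = 3811664.00 mm³
ΣAȳ = (28000.00)(50.00) + (-1952.00)(67.00) = 1269216.00 mm³
x̄ = 3811664.00 / 26048.00 = 146.33 mm
ȳ = 1269216.00 / 26048.00 = 48.73 mm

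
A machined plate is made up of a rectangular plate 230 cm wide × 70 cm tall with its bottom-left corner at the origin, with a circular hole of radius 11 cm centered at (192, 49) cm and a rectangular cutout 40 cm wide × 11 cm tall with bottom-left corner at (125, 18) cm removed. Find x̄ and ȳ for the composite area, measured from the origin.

plate: A = 230 × 70 = 16100.00, centroid at (115.00, 35.00).
hole 1: A = −π·11² = -380.13, centroid at (192.00, 49.00).
hole 2: A = −(40 × 11) = -440.00, centroid at (145.00, 23.50).
ΣA = 15279.87 cm², ΣAx̄ = 1714714.52 cm³, ΣAȳ = 534533.50 cm³.
x̄ = 1714714.52/15279.87 = 112.22 cm; ȳ = 534533.50/15279.87 = 34.98 cm.

x̄ = 112.22 cm, ȳ = 34.98 cm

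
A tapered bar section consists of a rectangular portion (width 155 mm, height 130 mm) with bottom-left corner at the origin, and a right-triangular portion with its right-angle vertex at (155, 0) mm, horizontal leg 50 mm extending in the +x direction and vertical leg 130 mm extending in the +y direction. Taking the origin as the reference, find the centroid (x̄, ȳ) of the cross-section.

x̄ = 90.58 mm, ȳ = 61.99 mm

rectangular portion: A = 155 × 130 = 20150.00, centroid at (77.50, 65.00).
triangular portion: A = ½·50·130 = 3250.00, centroid at (171.67, 43.33).
ΣA = 23400.00 mm²
ΣAx̄ = (20150.00)(77.50) + (3250.00)(171.67) = 2119541.67 mm³
ΣAȳ = (20150.00)(65.00) + (3250.00)(43.33) = 1450583.33 mm³
x̄ = 2119541.67 / 23400.00 = 90.58 mm
ȳ = 1450583.33 / 23400.00 = 61.99 mm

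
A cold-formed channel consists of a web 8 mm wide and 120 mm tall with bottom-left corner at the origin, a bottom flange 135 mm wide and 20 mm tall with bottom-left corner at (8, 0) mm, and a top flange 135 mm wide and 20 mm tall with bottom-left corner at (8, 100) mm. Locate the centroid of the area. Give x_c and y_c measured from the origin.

web: A = 8 × 120 = 960.00, centroid at (4.00, 60.00).
bottom flange: A = 135 × 20 = 2700.00, centroid at (75.50, 10.00).
top flange: A = 135 × 20 = 2700.00, centroid at (75.50, 110.00).
ΣA = 6360.00 mm², ΣAx_c = 411540.00 mm³, ΣAy_c = 381600.00 mm³.
x_c = 411540.00/6360.00 = 64.71 mm; y_c = 381600.00/6360.00 = 60.00 mm.

x_c = 64.71 mm, y_c = 60.00 mm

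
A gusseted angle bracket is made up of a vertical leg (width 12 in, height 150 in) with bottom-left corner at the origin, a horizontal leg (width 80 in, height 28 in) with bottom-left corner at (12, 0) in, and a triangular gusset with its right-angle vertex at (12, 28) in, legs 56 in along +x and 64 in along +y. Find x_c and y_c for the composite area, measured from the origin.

vertical leg: A = 12 × 150 = 1800.00, centroid at (6.00, 75.00).
horizontal leg: A = 80 × 28 = 2240.00, centroid at (52.00, 14.00).
gusset: A = ½·56·64 = 1792.00, centroid at (30.67, 49.33).
ΣA = 5832.00 in²
ΣAx_c = (1800.00)(6.00) + (2240.00)(52.00) + (1792.00)(30.67) = 182234.67 in³
ΣAy_c = (1800.00)(75.00) + (2240.00)(14.00) + (1792.00)(49.33) = 254765.33 in³
x_c = 182234.67 / 5832.00 = 31.25 in
y_c = 254765.33 / 5832.00 = 43.68 in

x_c = 31.25 in, y_c = 43.68 in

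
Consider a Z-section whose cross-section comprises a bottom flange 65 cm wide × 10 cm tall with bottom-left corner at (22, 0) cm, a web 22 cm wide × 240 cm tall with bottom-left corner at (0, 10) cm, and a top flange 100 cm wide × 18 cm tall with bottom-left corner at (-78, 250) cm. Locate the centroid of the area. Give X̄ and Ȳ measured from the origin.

X̄ = 5.58 cm, Ȳ = 149.53 cm

bottom flange: A = 65 × 10 = 650.00, centroid at (54.50, 5.00).
web: A = 22 × 240 = 5280.00, centroid at (11.00, 130.00).
top flange: A = 100 × 18 = 1800.00, centroid at (-28.00, 259.00).
ΣA = 7730.00 cm²
ΣAX̄ = (650.00)(54.50) + (5280.00)(11.00) + (1800.00)(-28.00) = 43105.00 cm³
ΣAȲ = (650.00)(5.00) + (5280.00)(130.00) + (1800.00)(259.00) = 1155850.00 cm³
X̄ = 43105.00 / 7730.00 = 5.58 cm
Ȳ = 1155850.00 / 7730.00 = 149.53 cm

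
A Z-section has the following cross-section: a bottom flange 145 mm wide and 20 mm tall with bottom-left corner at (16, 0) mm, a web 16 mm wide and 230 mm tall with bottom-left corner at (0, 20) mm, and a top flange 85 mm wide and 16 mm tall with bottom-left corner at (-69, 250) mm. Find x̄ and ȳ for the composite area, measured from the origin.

x̄ = 31.49 mm, ȳ = 110.41 mm

bottom flange: A = 145 × 20 = 2900.00, centroid at (88.50, 10.00).
web: A = 16 × 230 = 3680.00, centroid at (8.00, 135.00).
top flange: A = 85 × 16 = 1360.00, centroid at (-26.50, 258.00).
ΣA = 7940.00 mm²
ΣAx̄ = (2900.00)(88.50) + (3680.00)(8.00) + (1360.00)(-26.50) = 250050.00 mm³
ΣAȳ = (2900.00)(10.00) + (3680.00)(135.00) + (1360.00)(258.00) = 876680.00 mm³
x̄ = 250050.00 / 7940.00 = 31.49 mm
ȳ = 876680.00 / 7940.00 = 110.41 mm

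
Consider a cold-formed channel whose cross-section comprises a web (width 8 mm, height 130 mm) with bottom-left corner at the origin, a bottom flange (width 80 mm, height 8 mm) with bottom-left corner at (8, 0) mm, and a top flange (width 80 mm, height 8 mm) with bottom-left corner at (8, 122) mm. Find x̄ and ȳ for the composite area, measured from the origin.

x̄ = 28.28 mm, ȳ = 65.00 mm

web: A = 8 × 130 = 1040.00, centroid at (4.00, 65.00).
bottom flange: A = 80 × 8 = 640.00, centroid at (48.00, 4.00).
top flange: A = 80 × 8 = 640.00, centroid at (48.00, 126.00).
ΣA = 2320.00 mm²
ΣAx̄ = (1040.00)(4.00) + (640.00)(48.00) + (640.00)(48.00) = 65600.00 mm³
ΣAȳ = (1040.00)(65.00) + (640.00)(4.00) + (640.00)(126.00) = 150800.00 mm³
x̄ = 65600.00 / 2320.00 = 28.28 mm
ȳ = 150800.00 / 2320.00 = 65.00 mm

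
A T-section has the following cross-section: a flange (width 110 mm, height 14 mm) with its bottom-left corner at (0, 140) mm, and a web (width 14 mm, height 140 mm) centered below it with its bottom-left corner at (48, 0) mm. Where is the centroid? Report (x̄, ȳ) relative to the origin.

x̄ = 55.00 mm, ȳ = 103.88 mm

web: A = 14 × 140 = 1960.00, centroid at (55.00, 70.00).
flange: A = 110 × 14 = 1540.00, centroid at (55.00, 147.00).
ΣA = 3500.00 mm², ΣAx̄ = 192500.00 mm³, ΣAȳ = 363580.00 mm³.
x̄ = 192500.00/3500.00 = 55.00 mm; ȳ = 363580.00/3500.00 = 103.88 mm.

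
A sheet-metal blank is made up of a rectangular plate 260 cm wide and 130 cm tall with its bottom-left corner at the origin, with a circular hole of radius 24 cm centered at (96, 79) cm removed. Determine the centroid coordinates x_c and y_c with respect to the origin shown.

x_c = 131.92 cm, y_c = 64.21 cm

plate: A = 260 × 130 = 33800.00, centroid at (130.00, 65.00).
hole: A = −π·24² = -1809.56, centroid at (96.00, 79.00).
ΣA = 31990.44 cm²
ΣAx_c = (33800.00)(130.00) + (-1809.56)(96.00) = 4220282.49 cm³
ΣAy_c = (33800.00)(65.00) + (-1809.56)(79.00) = 2054044.97 cm³
x_c = 4220282.49 / 31990.44 = 131.92 cm
y_c = 2054044.97 / 31990.44 = 64.21 cm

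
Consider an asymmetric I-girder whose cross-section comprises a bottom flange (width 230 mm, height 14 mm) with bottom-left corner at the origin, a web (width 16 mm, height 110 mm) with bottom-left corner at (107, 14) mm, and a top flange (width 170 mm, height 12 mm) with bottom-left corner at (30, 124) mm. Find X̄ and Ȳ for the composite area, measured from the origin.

X̄ = 115.00 mm, Ȳ = 58.29 mm

Part | A | x̄ᵢ | ȳᵢ | A·x̄ᵢ | A·ȳᵢ
bottom flange | 3220.00 | 115.00 | 7.00 | 370300.00 | 22540.00
web | 1760.00 | 115.00 | 69.00 | 202400.00 | 121440.00
top flange | 2040.00 | 115.00 | 130.00 | 234600.00 | 265200.00
Σ | 7020.00 |  |  | 807300.00 | 409180.00
X̄ = 807300.00 / 7020.00 = 115.00 mm
Ȳ = 409180.00 / 7020.00 = 58.29 mm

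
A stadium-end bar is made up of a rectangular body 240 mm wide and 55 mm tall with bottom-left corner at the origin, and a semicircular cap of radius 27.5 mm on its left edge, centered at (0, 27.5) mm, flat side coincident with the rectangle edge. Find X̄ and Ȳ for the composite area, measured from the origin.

rectangular body: A = 240 × 55 = 13200.00, centroid at (120.00, 27.50).
semicircular end: A = ½π·27.5² = 1187.91, centroid at (-11.67, 27.50).
ΣA = 14387.91 mm², ΣAX̄ = 1570135.42 mm³, ΣAȲ = 395667.65 mm³.
X̄ = 1570135.42/14387.91 = 109.13 mm; Ȳ = 395667.65/14387.91 = 27.50 mm.

X̄ = 109.13 mm, Ȳ = 27.50 mm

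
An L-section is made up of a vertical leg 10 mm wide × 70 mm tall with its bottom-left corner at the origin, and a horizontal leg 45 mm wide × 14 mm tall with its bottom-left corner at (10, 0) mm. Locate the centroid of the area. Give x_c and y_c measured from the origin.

Part | A | x̄ᵢ | ȳᵢ | A·x̄ᵢ | A·ȳᵢ
vertical leg | 700.00 | 5.00 | 35.00 | 3500.00 | 24500.00
horizontal leg | 630.00 | 32.50 | 7.00 | 20475.00 | 4410.00
Σ | 1330.00 |  |  | 23975.00 | 28910.00
x_c = 23975.00 / 1330.00 = 18.03 mm
y_c = 28910.00 / 1330.00 = 21.74 mm

x_c = 18.03 mm, y_c = 21.74 mm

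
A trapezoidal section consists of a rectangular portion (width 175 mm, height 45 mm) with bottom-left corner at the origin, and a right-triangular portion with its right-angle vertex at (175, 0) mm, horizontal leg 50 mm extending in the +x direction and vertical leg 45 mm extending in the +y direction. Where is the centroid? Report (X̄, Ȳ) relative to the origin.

X̄ = 100.52 mm, Ȳ = 21.56 mm

rectangular portion: A = 175 × 45 = 7875.00, centroid at (87.50, 22.50).
triangular portion: A = ½·50·45 = 1125.00, centroid at (191.67, 15.00).
ΣA = 9000.00 mm², ΣAX̄ = 904687.50 mm³, ΣAȲ = 194062.50 mm³.
X̄ = 904687.50/9000.00 = 100.52 mm; Ȳ = 194062.50/9000.00 = 21.56 mm.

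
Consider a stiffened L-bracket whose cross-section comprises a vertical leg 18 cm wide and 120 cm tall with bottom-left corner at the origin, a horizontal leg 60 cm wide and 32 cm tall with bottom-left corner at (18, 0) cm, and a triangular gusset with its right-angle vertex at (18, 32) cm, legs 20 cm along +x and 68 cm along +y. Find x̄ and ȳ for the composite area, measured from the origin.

x̄ = 26.97 cm, ȳ = 41.49 cm

vertical leg: A = 18 × 120 = 2160.00, centroid at (9.00, 60.00).
horizontal leg: A = 60 × 32 = 1920.00, centroid at (48.00, 16.00).
gusset: A = ½·20·68 = 680.00, centroid at (24.67, 54.67).
ΣA = 4760.00 cm²
ΣAx̄ = (2160.00)(9.00) + (1920.00)(48.00) + (680.00)(24.67) = 128373.33 cm³
ΣAȳ = (2160.00)(60.00) + (1920.00)(16.00) + (680.00)(54.67) = 197493.33 cm³
x̄ = 128373.33 / 4760.00 = 26.97 cm
ȳ = 197493.33 / 4760.00 = 41.49 cm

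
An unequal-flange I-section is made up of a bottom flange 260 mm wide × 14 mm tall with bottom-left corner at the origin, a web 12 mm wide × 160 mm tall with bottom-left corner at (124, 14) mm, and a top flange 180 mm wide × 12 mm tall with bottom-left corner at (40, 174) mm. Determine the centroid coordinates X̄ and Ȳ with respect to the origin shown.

bottom flange: A = 260 × 14 = 3640.00, centroid at (130.00, 7.00).
web: A = 12 × 160 = 1920.00, centroid at (130.00, 94.00).
top flange: A = 180 × 12 = 2160.00, centroid at (130.00, 180.00).
ΣA = 7720.00 mm², ΣAX̄ = 1003600.00 mm³, ΣAȲ = 594760.00 mm³.
X̄ = 1003600.00/7720.00 = 130.00 mm; Ȳ = 594760.00/7720.00 = 77.04 mm.

X̄ = 130.00 mm, Ȳ = 77.04 mm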